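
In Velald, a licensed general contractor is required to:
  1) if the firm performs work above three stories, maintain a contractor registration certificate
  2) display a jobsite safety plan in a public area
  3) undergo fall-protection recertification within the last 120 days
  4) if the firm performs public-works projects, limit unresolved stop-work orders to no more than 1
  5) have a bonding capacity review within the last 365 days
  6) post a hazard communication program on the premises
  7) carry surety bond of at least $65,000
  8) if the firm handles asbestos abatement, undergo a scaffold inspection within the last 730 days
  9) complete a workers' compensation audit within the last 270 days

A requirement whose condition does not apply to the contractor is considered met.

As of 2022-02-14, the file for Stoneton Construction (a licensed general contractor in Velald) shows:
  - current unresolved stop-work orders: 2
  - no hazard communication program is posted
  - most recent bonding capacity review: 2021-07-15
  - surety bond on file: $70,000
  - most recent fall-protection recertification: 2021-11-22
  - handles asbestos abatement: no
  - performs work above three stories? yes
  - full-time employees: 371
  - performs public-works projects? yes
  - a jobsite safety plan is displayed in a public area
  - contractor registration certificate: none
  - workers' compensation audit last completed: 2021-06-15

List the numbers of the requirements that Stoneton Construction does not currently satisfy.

1, 4, 6

1. condition 'performs work above three stories' holds; contractor registration certificate absent → not met
2. jobsite safety plan present → met
3. fall-protection recertification 84 days ago vs limit 120 → met
4. condition 'performs public-works projects' holds; unresolved stop-work orders 2 > 1 → not met
5. bonding capacity review 214 days ago vs limit 365 → met
6. hazard communication program absent → not met
7. surety bond $70,000 ≥ $65,000 → met
8. condition 'handles asbestos abatement' does not hold → requirement n/a → met
9. workers' compensation audit 244 days ago vs limit 270 → met
Not met: 1, 4, 6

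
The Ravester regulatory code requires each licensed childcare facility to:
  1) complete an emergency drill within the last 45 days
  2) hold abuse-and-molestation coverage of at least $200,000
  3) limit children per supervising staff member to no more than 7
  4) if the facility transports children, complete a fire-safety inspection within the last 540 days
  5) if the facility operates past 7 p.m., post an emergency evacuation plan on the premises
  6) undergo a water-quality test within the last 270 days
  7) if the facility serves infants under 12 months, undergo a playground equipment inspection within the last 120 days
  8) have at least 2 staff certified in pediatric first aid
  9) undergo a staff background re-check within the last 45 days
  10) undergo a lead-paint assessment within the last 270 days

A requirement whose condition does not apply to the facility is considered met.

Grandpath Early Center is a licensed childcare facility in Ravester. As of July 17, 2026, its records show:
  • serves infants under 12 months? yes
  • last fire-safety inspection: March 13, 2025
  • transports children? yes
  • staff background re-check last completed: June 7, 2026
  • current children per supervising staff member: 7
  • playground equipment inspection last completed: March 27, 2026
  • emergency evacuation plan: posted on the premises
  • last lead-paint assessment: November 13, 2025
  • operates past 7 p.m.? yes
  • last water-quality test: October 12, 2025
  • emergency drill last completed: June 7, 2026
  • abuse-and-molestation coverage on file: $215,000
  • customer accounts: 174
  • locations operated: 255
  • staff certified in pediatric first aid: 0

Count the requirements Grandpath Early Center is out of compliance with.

2

1. emergency drill 40 days ago vs limit 45 → met
2. abuse-and-molestation coverage $215,000 ≥ $200,000 → met
3. children per supervising staff member 7 ≤ 7 → met
4. condition 'transports children' holds; fire-safety inspection 491 days ago vs limit 540 → met
5. condition 'operates past 7 p.m.' holds; emergency evacuation plan present → met
6. water-quality test 278 days ago vs limit 270 → not met
7. condition 'serves infants under 12 months' holds; playground equipment inspection 112 days ago vs limit 120 → met
8. staff certified in pediatric first aid 0 < 2 → not met
9. staff background re-check 40 days ago vs limit 45 → met
10. lead-paint assessment 246 days ago vs limit 270 → met
Not met: 2 of 10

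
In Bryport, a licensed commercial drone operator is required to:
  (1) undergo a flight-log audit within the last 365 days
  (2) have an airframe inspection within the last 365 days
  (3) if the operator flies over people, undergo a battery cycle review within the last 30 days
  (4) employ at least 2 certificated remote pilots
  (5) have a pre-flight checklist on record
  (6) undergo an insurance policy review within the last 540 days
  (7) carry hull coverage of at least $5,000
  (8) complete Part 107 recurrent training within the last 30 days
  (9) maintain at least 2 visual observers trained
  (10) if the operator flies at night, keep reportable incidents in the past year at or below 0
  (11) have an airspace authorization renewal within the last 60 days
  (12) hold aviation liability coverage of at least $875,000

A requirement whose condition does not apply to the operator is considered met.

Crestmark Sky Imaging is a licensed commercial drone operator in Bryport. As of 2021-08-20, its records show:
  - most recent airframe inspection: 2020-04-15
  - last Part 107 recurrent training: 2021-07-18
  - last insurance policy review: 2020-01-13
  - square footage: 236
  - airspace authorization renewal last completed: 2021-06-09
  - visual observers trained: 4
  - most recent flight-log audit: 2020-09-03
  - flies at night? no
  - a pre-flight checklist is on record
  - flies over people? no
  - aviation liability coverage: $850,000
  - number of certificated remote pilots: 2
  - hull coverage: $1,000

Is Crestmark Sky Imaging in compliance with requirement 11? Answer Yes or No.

11. airspace authorization renewal 72 days ago vs limit 60 → not met

No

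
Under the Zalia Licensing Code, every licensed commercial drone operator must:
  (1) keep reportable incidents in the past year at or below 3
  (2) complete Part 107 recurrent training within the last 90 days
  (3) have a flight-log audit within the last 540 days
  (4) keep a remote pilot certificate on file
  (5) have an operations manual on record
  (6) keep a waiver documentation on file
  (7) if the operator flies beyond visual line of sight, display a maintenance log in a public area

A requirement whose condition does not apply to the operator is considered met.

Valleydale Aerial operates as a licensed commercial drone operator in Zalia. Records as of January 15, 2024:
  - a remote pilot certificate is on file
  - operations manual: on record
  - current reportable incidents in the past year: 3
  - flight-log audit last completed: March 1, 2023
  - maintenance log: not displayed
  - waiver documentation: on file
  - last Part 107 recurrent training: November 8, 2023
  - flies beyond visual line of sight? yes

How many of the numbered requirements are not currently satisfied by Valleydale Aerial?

1. reportable incidents in the past year 3 ≤ 3 → met
2. Part 107 recurrent training 68 days ago vs limit 90 → met
3. flight-log audit 320 days ago vs limit 540 → met
4. remote pilot certificate present → met
5. operations manual present → met
6. waiver documentation present → met
7. condition 'flies beyond visual line of sight' holds; maintenance log absent → not met
Not met: 1 of 7

1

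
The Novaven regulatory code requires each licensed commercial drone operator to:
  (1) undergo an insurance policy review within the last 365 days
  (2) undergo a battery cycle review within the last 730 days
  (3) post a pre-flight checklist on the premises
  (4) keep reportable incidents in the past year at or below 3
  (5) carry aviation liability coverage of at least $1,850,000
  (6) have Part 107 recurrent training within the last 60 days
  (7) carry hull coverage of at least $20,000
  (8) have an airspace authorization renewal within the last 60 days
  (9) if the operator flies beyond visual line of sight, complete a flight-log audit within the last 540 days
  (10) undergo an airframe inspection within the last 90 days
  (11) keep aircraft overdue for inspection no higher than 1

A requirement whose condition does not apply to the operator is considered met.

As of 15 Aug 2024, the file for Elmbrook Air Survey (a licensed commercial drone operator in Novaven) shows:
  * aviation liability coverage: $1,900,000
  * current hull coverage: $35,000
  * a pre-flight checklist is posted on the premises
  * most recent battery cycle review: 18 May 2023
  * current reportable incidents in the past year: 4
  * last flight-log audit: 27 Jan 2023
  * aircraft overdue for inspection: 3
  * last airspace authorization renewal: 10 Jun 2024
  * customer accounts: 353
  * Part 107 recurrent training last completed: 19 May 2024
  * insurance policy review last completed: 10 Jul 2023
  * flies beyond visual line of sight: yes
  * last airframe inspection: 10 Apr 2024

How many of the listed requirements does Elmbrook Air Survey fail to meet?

1. insurance policy review 402 days ago vs limit 365 → not met
2. battery cycle review 455 days ago vs limit 730 → met
3. pre-flight checklist present → met
4. reportable incidents in the past year 4 > 3 → not met
5. aviation liability coverage $1,900,000 ≥ $1,850,000 → met
6. Part 107 recurrent training 88 days ago vs limit 60 → not met
7. hull coverage $35,000 ≥ $20,000 → met
8. airspace authorization renewal 66 days ago vs limit 60 → not met
9. condition 'flies beyond visual line of sight' holds; flight-log audit 566 days ago vs limit 540 → not met
10. airframe inspection 127 days ago vs limit 90 → not met
11. aircraft overdue for inspection 3 > 1 → not met
Not met: 7 of 11

7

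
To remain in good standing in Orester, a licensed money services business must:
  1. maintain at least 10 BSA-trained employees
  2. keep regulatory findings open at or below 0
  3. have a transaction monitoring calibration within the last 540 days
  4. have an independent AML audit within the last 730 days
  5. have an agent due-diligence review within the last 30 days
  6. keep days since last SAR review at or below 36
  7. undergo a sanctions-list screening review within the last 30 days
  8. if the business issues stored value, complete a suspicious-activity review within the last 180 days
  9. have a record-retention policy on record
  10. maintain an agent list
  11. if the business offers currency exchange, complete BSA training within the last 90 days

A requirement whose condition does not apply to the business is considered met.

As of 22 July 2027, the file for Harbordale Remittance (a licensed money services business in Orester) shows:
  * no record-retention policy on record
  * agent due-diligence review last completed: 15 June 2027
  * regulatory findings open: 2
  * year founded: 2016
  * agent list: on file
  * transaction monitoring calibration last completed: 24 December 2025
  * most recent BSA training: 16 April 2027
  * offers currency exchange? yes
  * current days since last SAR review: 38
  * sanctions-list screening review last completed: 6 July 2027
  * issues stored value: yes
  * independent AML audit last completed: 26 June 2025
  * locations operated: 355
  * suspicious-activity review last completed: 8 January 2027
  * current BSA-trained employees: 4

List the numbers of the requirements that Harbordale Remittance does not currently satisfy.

1. BSA-trained employees 4 < 10 → not met
2. regulatory findings open 2 > 0 → not met
3. transaction monitoring calibration 575 days ago vs limit 540 → not met
4. independent AML audit 756 days ago vs limit 730 → not met
5. agent due-diligence review 37 days ago vs limit 30 → not met
6. days since last SAR review 38 > 36 → not met
7. sanctions-list screening review 16 days ago vs limit 30 → met
8. condition 'issues stored value' holds; suspicious-activity review 195 days ago vs limit 180 → not met
9. record-retention policy absent → not met
10. agent list present → met
11. condition 'offers currency exchange' holds; BSA training 97 days ago vs limit 90 → not met
Not met: 1, 2, 3, 4, 5, 6, 8, 9, 11

1, 2, 3, 4, 5, 6, 8, 9, 11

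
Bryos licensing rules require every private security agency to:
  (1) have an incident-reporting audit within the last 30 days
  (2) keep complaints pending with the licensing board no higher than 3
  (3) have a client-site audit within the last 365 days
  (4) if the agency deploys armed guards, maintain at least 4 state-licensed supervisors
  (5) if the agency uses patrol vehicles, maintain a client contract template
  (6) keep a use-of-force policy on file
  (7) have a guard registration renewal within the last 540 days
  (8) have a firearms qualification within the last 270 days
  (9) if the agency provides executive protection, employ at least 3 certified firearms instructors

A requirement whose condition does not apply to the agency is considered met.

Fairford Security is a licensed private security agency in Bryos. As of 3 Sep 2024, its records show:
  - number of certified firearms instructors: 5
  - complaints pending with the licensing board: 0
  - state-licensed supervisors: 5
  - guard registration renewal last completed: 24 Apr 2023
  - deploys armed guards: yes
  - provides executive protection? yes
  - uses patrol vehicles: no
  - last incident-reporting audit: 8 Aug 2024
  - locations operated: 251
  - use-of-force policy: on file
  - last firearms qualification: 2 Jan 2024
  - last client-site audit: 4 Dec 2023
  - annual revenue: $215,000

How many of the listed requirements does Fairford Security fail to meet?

0

1. incident-reporting audit 26 days ago vs limit 30 → met
2. complaints pending with the licensing board 0 ≤ 3 → met
3. client-site audit 274 days ago vs limit 365 → met
4. condition 'deploys armed guards' holds; state-licensed supervisors 5 ≥ 4 → met
5. condition 'uses patrol vehicles' does not hold → requirement n/a → met
6. use-of-force policy present → met
7. guard registration renewal 498 days ago vs limit 540 → met
8. firearms qualification 245 days ago vs limit 270 → met
9. condition 'provides executive protection' holds; certified firearms instructors 5 ≥ 3 → met
Not met: 0 of 9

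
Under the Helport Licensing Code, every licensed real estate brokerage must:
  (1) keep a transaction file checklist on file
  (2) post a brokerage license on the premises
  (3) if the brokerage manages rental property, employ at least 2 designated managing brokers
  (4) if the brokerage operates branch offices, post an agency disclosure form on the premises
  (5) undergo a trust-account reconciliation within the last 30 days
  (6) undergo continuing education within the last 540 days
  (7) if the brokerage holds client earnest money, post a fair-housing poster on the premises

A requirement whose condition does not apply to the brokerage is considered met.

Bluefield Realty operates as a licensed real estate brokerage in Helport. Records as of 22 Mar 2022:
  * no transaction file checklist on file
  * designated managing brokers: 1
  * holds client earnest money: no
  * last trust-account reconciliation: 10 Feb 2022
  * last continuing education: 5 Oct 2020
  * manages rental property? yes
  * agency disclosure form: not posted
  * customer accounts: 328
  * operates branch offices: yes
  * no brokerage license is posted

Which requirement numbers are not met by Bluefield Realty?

1, 2, 3, 4, 5

1. transaction file checklist absent → not met
2. brokerage license absent → not met
3. condition 'manages rental property' holds; designated managing brokers 1 < 2 → not met
4. condition 'operates branch offices' holds; agency disclosure form absent → not met
5. trust-account reconciliation 40 days ago vs limit 30 → not met
6. continuing education 533 days ago vs limit 540 → met
7. condition 'holds client earnest money' does not hold → requirement n/a → met
Not met: 1, 2, 3, 4, 5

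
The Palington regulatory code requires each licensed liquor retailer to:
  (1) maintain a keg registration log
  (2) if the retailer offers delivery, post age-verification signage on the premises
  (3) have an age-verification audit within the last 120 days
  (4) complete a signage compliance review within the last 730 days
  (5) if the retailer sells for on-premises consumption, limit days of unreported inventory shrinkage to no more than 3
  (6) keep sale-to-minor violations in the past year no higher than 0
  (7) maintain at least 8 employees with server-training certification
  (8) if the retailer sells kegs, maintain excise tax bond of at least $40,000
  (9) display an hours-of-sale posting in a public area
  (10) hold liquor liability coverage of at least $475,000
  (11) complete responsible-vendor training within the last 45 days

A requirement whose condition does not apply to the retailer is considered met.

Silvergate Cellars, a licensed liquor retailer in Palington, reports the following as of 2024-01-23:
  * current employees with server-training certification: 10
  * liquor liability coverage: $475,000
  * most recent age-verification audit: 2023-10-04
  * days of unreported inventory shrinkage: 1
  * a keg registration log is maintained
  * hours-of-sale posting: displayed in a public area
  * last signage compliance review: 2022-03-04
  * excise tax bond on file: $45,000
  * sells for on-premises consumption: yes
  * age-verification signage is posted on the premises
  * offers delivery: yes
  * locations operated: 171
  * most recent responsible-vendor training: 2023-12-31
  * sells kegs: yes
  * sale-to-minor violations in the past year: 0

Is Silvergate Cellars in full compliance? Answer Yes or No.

1. keg registration log present → met
2. condition 'offers delivery' holds; age-verification signage present → met
3. age-verification audit 111 days ago vs limit 120 → met
4. signage compliance review 690 days ago vs limit 730 → met
5. condition 'sells for on-premises consumption' holds; days of unreported inventory shrinkage 1 ≤ 3 → met
6. sale-to-minor violations in the past year 0 ≤ 0 → met
7. employees with server-training certification 10 ≥ 8 → met
8. condition 'sells kegs' holds; excise tax bond $45,000 ≥ $40,000 → met
9. hours-of-sale posting present → met
10. liquor liability coverage $475,000 ≥ $475,000 → met
11. responsible-vendor training 23 days ago vs limit 45 → met
All met.

Yes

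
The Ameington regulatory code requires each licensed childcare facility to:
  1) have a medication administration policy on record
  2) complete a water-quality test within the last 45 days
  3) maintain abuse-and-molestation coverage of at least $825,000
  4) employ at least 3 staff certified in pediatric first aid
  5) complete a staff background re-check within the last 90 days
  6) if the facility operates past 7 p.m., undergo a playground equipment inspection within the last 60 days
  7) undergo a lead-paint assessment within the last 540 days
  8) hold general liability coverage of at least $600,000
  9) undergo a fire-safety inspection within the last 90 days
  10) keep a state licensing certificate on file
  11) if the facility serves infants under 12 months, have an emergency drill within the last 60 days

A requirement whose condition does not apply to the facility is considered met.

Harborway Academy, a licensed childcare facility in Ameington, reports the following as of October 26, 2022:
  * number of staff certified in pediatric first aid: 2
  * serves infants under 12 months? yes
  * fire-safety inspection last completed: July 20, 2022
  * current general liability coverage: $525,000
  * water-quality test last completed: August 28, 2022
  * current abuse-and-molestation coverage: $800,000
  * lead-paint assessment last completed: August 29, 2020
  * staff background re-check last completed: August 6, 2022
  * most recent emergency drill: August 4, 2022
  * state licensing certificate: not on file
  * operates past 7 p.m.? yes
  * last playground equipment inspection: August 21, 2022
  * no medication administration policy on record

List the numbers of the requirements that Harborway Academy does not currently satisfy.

1, 2, 3, 4, 6, 7, 8, 9, 10, 11

1. medication administration policy absent → not met
2. water-quality test 59 days ago vs limit 45 → not met
3. abuse-and-molestation coverage $800,000 < $825,000 → not met
4. staff certified in pediatric first aid 2 < 3 → not met
5. staff background re-check 81 days ago vs limit 90 → met
6. condition 'operates past 7 p.m.' holds; playground equipment inspection 66 days ago vs limit 60 → not met
7. lead-paint assessment 788 days ago vs limit 540 → not met
8. general liability coverage $525,000 < $600,000 → not met
9. fire-safety inspection 98 days ago vs limit 90 → not met
10. state licensing certificate absent → not met
11. condition 'serves infants under 12 months' holds; emergency drill 83 days ago vs limit 60 → not met
Not met: 1, 2, 3, 4, 6, 7, 8, 9, 10, 11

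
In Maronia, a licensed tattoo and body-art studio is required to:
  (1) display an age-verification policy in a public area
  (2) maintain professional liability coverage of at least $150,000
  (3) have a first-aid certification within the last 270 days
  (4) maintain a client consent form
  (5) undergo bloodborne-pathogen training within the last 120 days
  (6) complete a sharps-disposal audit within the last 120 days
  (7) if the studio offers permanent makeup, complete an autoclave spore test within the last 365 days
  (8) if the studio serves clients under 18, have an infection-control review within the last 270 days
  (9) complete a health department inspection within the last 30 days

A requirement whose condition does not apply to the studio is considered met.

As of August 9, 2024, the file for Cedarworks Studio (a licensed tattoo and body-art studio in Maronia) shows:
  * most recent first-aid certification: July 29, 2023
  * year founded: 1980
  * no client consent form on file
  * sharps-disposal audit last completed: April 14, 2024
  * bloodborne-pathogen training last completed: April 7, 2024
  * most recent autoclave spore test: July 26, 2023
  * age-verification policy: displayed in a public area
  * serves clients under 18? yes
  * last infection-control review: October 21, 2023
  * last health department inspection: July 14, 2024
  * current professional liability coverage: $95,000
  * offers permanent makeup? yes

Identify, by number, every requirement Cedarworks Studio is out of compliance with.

2, 3, 4, 5, 7, 8

1. age-verification policy present → met
2. professional liability coverage $95,000 < $150,000 → not met
3. first-aid certification 377 days ago vs limit 270 → not met
4. client consent form absent → not met
5. bloodborne-pathogen training 124 days ago vs limit 120 → not met
6. sharps-disposal audit 117 days ago vs limit 120 → met
7. condition 'offers permanent makeup' holds; autoclave spore test 380 days ago vs limit 365 → not met
8. condition 'serves clients under 18' holds; infection-control review 293 days ago vs limit 270 → not met
9. health department inspection 26 days ago vs limit 30 → met
Not met: 2, 3, 4, 5, 7, 8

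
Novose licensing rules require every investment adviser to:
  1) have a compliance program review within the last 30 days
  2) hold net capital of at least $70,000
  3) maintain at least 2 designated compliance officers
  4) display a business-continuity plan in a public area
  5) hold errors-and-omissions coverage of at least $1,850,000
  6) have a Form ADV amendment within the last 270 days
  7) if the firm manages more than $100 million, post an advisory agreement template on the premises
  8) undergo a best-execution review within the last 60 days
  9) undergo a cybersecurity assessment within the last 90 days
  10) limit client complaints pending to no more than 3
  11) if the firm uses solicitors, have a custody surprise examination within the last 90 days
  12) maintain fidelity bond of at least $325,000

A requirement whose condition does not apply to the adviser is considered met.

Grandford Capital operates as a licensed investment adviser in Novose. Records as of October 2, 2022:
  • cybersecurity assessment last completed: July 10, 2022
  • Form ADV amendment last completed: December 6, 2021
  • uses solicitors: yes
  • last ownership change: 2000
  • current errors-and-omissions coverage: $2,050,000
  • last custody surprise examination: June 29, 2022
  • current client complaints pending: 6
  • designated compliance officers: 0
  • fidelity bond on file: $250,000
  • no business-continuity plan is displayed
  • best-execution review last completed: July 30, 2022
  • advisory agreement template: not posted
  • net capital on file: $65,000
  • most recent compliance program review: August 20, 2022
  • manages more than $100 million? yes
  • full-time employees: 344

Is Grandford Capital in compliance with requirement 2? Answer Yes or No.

No

2. net capital $65,000 < $70,000 → not met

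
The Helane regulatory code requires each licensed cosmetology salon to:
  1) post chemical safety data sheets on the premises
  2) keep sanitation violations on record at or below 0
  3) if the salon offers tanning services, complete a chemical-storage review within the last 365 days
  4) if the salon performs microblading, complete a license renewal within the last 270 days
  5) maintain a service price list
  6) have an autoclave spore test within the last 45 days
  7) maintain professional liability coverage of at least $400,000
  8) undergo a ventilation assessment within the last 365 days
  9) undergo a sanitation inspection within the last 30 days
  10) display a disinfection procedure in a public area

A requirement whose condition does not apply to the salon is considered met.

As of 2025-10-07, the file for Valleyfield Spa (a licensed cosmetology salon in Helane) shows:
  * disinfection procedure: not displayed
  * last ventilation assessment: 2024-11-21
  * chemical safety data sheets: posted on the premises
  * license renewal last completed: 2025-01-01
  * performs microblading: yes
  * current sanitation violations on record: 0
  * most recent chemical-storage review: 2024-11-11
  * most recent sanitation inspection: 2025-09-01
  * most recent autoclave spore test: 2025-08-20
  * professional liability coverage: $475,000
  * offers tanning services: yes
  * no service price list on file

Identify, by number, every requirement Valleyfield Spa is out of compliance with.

1. chemical safety data sheets present → met
2. sanitation violations on record 0 ≤ 0 → met
3. condition 'offers tanning services' holds; chemical-storage review 330 days ago vs limit 365 → met
4. condition 'performs microblading' holds; license renewal 279 days ago vs limit 270 → not met
5. service price list absent → not met
6. autoclave spore test 48 days ago vs limit 45 → not met
7. professional liability coverage $475,000 ≥ $400,000 → met
8. ventilation assessment 320 days ago vs limit 365 → met
9. sanitation inspection 36 days ago vs limit 30 → not met
10. disinfection procedure absent → not met
Not met: 4, 5, 6, 9, 10

4, 5, 6, 9, 10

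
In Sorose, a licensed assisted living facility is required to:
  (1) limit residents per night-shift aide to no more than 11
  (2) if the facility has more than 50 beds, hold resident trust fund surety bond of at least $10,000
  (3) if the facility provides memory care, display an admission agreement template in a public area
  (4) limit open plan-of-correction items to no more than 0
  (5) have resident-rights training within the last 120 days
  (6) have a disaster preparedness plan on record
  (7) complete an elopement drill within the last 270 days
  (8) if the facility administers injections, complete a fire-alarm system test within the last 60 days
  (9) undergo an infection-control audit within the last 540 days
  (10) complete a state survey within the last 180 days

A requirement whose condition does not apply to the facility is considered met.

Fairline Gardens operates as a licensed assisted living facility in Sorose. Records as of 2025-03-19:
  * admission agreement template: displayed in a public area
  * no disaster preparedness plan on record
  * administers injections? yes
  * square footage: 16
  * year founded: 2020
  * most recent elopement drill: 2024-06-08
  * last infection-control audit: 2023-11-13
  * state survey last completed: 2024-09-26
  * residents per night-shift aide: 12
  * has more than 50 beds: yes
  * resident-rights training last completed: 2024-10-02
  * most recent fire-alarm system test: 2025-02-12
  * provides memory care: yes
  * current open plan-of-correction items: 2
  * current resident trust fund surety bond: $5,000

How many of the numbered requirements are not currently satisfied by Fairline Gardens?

6

1. residents per night-shift aide 12 > 11 → not met
2. condition 'has more than 50 beds' holds; resident trust fund surety bond $5,000 < $10,000 → not met
3. condition 'provides memory care' holds; admission agreement template present → met
4. open plan-of-correction items 2 > 0 → not met
5. resident-rights training 168 days ago vs limit 120 → not met
6. disaster preparedness plan absent → not met
7. elopement drill 284 days ago vs limit 270 → not met
8. condition 'administers injections' holds; fire-alarm system test 35 days ago vs limit 60 → met
9. infection-control audit 492 days ago vs limit 540 → met
10. state survey 174 days ago vs limit 180 → met
Not met: 6 of 10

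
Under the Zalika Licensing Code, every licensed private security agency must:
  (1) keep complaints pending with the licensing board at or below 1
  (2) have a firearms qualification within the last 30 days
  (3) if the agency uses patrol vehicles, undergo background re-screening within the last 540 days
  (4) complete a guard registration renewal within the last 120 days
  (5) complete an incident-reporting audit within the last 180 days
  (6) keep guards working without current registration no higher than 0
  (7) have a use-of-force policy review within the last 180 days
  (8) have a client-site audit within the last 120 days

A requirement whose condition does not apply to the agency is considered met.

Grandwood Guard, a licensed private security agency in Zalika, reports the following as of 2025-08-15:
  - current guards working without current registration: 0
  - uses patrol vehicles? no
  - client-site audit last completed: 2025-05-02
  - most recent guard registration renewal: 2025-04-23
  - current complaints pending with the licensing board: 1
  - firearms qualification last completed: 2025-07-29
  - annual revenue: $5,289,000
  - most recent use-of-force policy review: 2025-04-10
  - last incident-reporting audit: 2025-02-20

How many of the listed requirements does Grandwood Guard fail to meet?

0

1. complaints pending with the licensing board 1 ≤ 1 → met
2. firearms qualification 17 days ago vs limit 30 → met
3. condition 'uses patrol vehicles' does not hold → requirement n/a → met
4. guard registration renewal 114 days ago vs limit 120 → met
5. incident-reporting audit 176 days ago vs limit 180 → met
6. guards working without current registration 0 ≤ 0 → met
7. use-of-force policy review 127 days ago vs limit 180 → met
8. client-site audit 105 days ago vs limit 120 → met
Not met: 0 of 8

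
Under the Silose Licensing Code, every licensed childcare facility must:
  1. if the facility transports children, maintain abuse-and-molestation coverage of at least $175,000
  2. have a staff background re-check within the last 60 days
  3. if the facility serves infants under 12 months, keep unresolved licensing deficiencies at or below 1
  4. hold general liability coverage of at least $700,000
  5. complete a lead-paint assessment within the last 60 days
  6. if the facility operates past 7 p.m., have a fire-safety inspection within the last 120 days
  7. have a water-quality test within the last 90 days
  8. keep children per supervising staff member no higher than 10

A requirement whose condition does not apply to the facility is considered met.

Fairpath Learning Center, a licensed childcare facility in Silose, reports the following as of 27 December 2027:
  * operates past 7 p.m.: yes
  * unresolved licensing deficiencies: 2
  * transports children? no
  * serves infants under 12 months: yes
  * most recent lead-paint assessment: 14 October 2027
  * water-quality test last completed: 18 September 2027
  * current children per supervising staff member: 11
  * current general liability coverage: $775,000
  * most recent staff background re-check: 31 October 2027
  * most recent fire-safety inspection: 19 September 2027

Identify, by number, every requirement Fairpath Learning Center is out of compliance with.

1. condition 'transports children' does not hold → requirement n/a → met
2. staff background re-check 57 days ago vs limit 60 → met
3. condition 'serves infants under 12 months' holds; unresolved licensing deficiencies 2 > 1 → not met
4. general liability coverage $775,000 ≥ $700,000 → met
5. lead-paint assessment 74 days ago vs limit 60 → not met
6. condition 'operates past 7 p.m.' holds; fire-safety inspection 99 days ago vs limit 120 → met
7. water-quality test 100 days ago vs limit 90 → not met
8. children per supervising staff member 11 > 10 → not met
Not met: 3, 5, 7, 8

3, 5, 7, 8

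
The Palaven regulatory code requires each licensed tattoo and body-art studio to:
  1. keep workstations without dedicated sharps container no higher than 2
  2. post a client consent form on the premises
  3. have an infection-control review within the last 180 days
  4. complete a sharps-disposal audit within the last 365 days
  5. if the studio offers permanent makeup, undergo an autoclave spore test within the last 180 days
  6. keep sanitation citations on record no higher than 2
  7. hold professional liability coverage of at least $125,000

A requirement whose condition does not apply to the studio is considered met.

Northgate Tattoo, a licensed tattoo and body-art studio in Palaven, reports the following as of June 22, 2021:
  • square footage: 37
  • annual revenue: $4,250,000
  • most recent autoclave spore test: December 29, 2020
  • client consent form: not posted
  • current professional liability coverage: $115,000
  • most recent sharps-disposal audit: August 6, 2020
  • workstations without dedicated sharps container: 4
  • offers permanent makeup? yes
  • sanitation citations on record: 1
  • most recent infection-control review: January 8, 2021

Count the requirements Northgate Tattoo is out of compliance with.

3

1. workstations without dedicated sharps container 4 > 2 → not met
2. client consent form absent → not met
3. infection-control review 165 days ago vs limit 180 → met
4. sharps-disposal audit 320 days ago vs limit 365 → met
5. condition 'offers permanent makeup' holds; autoclave spore test 175 days ago vs limit 180 → met
6. sanitation citations on record 1 ≤ 2 → met
7. professional liability coverage $115,000 < $125,000 → not met
Not met: 3 of 7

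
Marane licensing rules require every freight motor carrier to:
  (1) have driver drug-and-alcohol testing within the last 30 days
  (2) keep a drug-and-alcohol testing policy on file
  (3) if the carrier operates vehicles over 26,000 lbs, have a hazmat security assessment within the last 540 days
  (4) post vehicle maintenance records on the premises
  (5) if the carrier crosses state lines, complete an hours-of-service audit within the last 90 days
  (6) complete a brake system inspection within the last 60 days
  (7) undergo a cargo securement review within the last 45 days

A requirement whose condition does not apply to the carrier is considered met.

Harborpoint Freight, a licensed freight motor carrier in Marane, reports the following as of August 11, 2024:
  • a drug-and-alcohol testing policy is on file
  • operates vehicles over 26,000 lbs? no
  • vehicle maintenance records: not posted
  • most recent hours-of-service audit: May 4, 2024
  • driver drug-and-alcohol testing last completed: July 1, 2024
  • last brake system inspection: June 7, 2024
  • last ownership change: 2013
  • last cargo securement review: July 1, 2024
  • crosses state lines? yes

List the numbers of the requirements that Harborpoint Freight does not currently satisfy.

1. driver drug-and-alcohol testing 41 days ago vs limit 30 → not met
2. drug-and-alcohol testing policy present → met
3. condition 'operates vehicles over 26,000 lbs' does not hold → requirement n/a → met
4. vehicle maintenance records absent → not met
5. condition 'crosses state lines' holds; hours-of-service audit 99 days ago vs limit 90 → not met
6. brake system inspection 65 days ago vs limit 60 → not met
7. cargo securement review 41 days ago vs limit 45 → met
Not met: 1, 4, 5, 6

1, 4, 5, 6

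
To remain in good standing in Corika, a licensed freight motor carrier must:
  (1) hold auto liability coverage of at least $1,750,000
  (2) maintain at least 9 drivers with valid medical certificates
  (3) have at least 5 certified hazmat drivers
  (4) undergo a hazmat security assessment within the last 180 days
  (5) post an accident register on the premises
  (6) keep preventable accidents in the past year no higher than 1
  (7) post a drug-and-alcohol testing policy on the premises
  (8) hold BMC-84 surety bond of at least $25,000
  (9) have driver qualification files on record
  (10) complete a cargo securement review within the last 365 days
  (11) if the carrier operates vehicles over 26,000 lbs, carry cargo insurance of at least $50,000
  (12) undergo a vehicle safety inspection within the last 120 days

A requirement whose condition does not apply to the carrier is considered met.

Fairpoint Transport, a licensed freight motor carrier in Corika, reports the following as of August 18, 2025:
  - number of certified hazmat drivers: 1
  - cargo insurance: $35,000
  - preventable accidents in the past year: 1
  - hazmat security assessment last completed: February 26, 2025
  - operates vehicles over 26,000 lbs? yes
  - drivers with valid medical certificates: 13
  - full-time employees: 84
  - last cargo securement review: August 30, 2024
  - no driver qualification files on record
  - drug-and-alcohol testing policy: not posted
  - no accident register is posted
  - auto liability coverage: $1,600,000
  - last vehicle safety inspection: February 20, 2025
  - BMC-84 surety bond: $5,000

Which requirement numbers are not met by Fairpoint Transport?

1, 3, 5, 7, 8, 9, 11, 12

1. auto liability coverage $1,600,000 < $1,750,000 → not met
2. drivers with valid medical certificates 13 ≥ 9 → met
3. certified hazmat drivers 1 < 5 → not met
4. hazmat security assessment 173 days ago vs limit 180 → met
5. accident register absent → not met
6. preventable accidents in the past year 1 ≤ 1 → met
7. drug-and-alcohol testing policy absent → not met
8. BMC-84 surety bond $5,000 < $25,000 → not met
9. driver qualification files absent → not met
10. cargo securement review 353 days ago vs limit 365 → met
11. condition 'operates vehicles over 26,000 lbs' holds; cargo insurance $35,000 < $50,000 → not met
12. vehicle safety inspection 179 days ago vs limit 120 → not met
Not met: 1, 3, 5, 7, 8, 9, 11, 12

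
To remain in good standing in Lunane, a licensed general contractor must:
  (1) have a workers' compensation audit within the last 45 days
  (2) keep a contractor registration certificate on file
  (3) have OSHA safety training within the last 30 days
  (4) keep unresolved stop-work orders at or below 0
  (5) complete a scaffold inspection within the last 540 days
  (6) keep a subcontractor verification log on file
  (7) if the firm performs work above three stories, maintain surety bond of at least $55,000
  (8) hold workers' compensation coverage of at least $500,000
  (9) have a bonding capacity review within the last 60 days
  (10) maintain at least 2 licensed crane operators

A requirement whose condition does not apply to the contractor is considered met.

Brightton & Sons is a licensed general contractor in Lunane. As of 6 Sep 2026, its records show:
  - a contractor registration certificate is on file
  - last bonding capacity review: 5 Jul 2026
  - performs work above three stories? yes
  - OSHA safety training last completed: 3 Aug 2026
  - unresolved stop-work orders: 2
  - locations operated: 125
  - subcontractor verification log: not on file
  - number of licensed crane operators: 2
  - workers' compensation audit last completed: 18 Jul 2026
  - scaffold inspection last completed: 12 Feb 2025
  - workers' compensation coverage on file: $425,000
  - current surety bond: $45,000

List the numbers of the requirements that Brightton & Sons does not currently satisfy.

1, 3, 4, 5, 6, 7, 8, 9

1. workers' compensation audit 50 days ago vs limit 45 → not met
2. contractor registration certificate present → met
3. OSHA safety training 34 days ago vs limit 30 → not met
4. unresolved stop-work orders 2 > 0 → not met
5. scaffold inspection 571 days ago vs limit 540 → not met
6. subcontractor verification log absent → not met
7. condition 'performs work above three stories' holds; surety bond $45,000 < $55,000 → not met
8. workers' compensation coverage $425,000 < $500,000 → not met
9. bonding capacity review 63 days ago vs limit 60 → not met
10. licensed crane operators 2 ≥ 2 → met
Not met: 1, 3, 4, 5, 6, 7, 8, 9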